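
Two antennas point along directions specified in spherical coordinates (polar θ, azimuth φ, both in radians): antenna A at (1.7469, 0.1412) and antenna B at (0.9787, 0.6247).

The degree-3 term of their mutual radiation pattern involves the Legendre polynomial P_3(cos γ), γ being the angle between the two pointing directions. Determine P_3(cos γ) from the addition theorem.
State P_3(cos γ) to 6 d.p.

-0.326404

Addition theorem: P_3(cos γ) = (4π/7) Σ_m Y*_{lm}(Ω₁) Y_{lm}(Ω₂), m = −3…3:
  term(m=-3) = (0.011390, -0.094223)   from Y*(Ω₁)=(0.362971, 0.163663), Y(Ω₂)=(-0.071194, -0.227487)
  term(m=-2) = (-0.038697, 0.056105)   from Y*(Ω₁)=(-0.166677, -0.048362), Y(Ω₂)=(0.124055, -0.372605)
  term(m=-1) = (-0.035646, 0.018716)   from Y*(Ω₁)=(-0.266671, -0.037906), Y(Ω₂)=(0.121243, -0.087420)
  term(m=+0) = (-0.055915, 0.000000)   from Y*(Ω₁)=(0.186102, -0.000000), Y(Ω₂)=(-0.300453, 0.000000)
  term(m=+1) = (-0.035646, -0.018716)   from Y*(Ω₁)=(0.266671, -0.037906), Y(Ω₂)=(-0.121243, -0.087420)
  term(m=+2) = (-0.038697, -0.056105)   from Y*(Ω₁)=(-0.166677, 0.048362), Y(Ω₂)=(0.124055, 0.372605)
  term(m=+3) = (0.011390, 0.094223)   from Y*(Ω₁)=(-0.362971, 0.163663), Y(Ω₂)=(0.071194, -0.227487)
Accumulated sum (-0.181821, 0.000000); after 4π/(2l+1) scaling, (-0.326404, 0.000000) ⇒ P_3 = -0.326404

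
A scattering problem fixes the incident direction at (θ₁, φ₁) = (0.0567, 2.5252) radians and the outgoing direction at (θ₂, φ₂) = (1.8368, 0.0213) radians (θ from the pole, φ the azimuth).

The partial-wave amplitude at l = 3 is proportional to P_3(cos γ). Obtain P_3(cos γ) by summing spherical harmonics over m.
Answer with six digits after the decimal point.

0.387676

Addition theorem: P_3(cos γ) = (4π/7) Σ_m Y*_{lm}(Ω₁) Y_{lm}(Ω₂), m = −3…3:
  m=-3: +0.000021+0.000073i × +0.373967-0.023929i = +0.000010+0.000027i  (running Σ = +0.000010+0.000027i)
  m=-2: +0.001087-0.003091i × -0.249865+0.010651i = -0.000239+0.000784i  (running Σ = -0.000229+0.000811i)
  m=-1: -0.059536+0.042180i × -0.204028+0.004346i = +0.011964-0.008865i  (running Σ = +0.011735-0.008054i)
  m=0: +0.739171-0.000000i × +0.260404+0.000000i = +0.192483+0.000000i  (running Σ = +0.204217-0.008054i)
  m=1: +0.059536+0.042180i × +0.204028+0.004346i = +0.011964+0.008865i  (running Σ = +0.216181+0.000811i)
  m=2: +0.001087+0.003091i × -0.249865-0.010651i = -0.000239-0.000784i  (running Σ = +0.215943+0.000027i)
  m=3: -0.000021+0.000073i × -0.373967-0.023929i = +0.000010-0.000027i  (running Σ = +0.215952-0.000000i)
Σ over m = +0.215952-0.000000i; ×(4π/7) → +0.387676-0.000000i. Real part: 0.387676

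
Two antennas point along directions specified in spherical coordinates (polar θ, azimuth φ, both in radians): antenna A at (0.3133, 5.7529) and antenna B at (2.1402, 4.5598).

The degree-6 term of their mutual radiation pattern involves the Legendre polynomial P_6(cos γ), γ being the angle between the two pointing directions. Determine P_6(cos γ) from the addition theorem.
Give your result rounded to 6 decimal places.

Addition theorem: P_6(cos γ) = (4π/13) Σ_m Y*_{lm}(Ω₁) Y_{lm}(Ω₂), m = −6…6:
  term(m=-6) = 0.00005 + 0.00005j   from Y*(Ω₁)=-0.00041 + 0.00002j, Y(Ω₂)=-0.10507 - 0.13671j
  term(m=-5) = -0.00161 + 0.00053j   from Y*(Ω₁)=-0.00391 - 0.00208j, Y(Ω₂)=0.26421 - 0.27635j
  term(m=-4) = 0.00068 - 0.01135j   from Y*(Ω₁)=-0.01508 - 0.02457j, Y(Ω₂)=0.32323 + 0.22608j
  term(m=-3) = 0.00473 + 0.00221j   from Y*(Ω₁)=-0.00253 - 0.12615j, Y(Ω₂)=-0.01829 + 0.03713j
  term(m=-2) = 0.08819 - 0.08305j   from Y*(Ω₁)=0.17735 - 0.31690j, Y(Ω₂)=0.31818 + 0.10023j
  term(m=-1) = 0.03788 + 0.09548j   from Y*(Ω₁)=0.50831 - 0.29803j, Y(Ω₂)=-0.02650 + 0.17229j
  term(m=+0) = 0.06023 + 0.00000j   from Y*(Ω₁)=0.20690 + 0.00000j, Y(Ω₂)=0.29111 + 0.00000j
  term(m=+1) = 0.03788 - 0.09548j   from Y*(Ω₁)=-0.50831 - 0.29803j, Y(Ω₂)=0.02650 + 0.17229j
  term(m=+2) = 0.08819 + 0.08305j   from Y*(Ω₁)=0.17735 + 0.31690j, Y(Ω₂)=0.31818 - 0.10023j
  term(m=+3) = 0.00473 - 0.00221j   from Y*(Ω₁)=0.00253 - 0.12615j, Y(Ω₂)=0.01829 + 0.03713j
  term(m=+4) = 0.00068 + 0.01135j   from Y*(Ω₁)=-0.01508 + 0.02457j, Y(Ω₂)=0.32323 - 0.22608j
  term(m=+5) = -0.00161 - 0.00053j   from Y*(Ω₁)=0.00391 - 0.00208j, Y(Ω₂)=-0.26421 - 0.27635j
  term(m=+6) = 0.00005 - 0.00005j   from Y*(Ω₁)=-0.00041 - 0.00002j, Y(Ω₂)=-0.10507 + 0.13671j
Accumulated sum 0.32007 - 0.00000j; after 4π/(2l+1) scaling, 0.30940 - 0.00000j ⇒ P_6 = 0.309397

0.309397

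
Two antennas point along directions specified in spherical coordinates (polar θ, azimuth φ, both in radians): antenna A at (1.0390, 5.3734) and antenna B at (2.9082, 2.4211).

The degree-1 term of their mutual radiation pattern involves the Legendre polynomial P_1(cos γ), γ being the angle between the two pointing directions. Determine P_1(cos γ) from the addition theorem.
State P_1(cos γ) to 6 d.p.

Expand P_1 via completeness: Σ_{m} conj(Y_{1,m}) at Ω₁ times Y_{1,m} at Ω₂ —
  m=-1: +0.182812-0.235060i × -0.060048-0.052718i = -0.023369+0.004477i  (running Σ = -0.023369+0.004477i)
  m=0: +0.247762-0.000000i × -0.475355+0.000000i = -0.117775+0.000000i  (running Σ = -0.141144+0.004477i)
  m=1: -0.182812-0.235060i × +0.060048-0.052718i = -0.023369-0.004477i  (running Σ = -0.164514+0.000000i)
Σ over m = -0.164514+0.000000i; ×(4π/3) → -0.689113+0.000000i. Real part: -0.689113

-0.689113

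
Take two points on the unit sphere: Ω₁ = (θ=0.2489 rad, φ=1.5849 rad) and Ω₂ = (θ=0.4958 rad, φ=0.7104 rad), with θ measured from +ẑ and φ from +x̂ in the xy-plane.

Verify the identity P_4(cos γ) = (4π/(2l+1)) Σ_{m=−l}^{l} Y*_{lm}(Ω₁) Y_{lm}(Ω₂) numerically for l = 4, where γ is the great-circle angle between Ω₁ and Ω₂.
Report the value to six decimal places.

Term-by-term m-sum for l=4 (normalisation 4π/9 = 1.396263):
  m=-4: Y*=0.00163 + 0.00009j  Y=-0.02166 - 0.00670j  product -0.00003 - 0.00001j
  m=-3: Y*=0.00077 - 0.01812j  Y=-0.06301 - 0.10041j  product -0.00187 + 0.00106j
  m=-2: Y*=-0.11313 - 0.00319j  Y=0.04996 - 0.33056j  product -0.00671 + 0.03724j
  m=-1: Y*=-0.00570 + 0.40377j  Y=0.36255 - 0.31187j  product 0.12386 + 0.14816j
  m=+0: Y*=0.60315 + 0.00000j  Y=0.07826 + 0.00000j  product 0.04720 + 0.00000j
  m=+1: Y*=0.00570 + 0.40377j  Y=-0.36255 - 0.31187j  product 0.12386 - 0.14816j
  m=+2: Y*=-0.11313 + 0.00319j  Y=0.04996 + 0.33056j  product -0.00671 - 0.03724j
  m=+3: Y*=-0.00077 - 0.01812j  Y=0.06301 - 0.10041j  product -0.00187 - 0.00106j
  m=+4: Y*=0.00163 - 0.00009j  Y=-0.02166 + 0.00670j  product -0.00003 + 0.00001j
Accumulated sum 0.27771 + 0.00000j; after 4π/(2l+1) scaling, 0.38775 + 0.00000j ⇒ P_4 = 0.387751

0.387751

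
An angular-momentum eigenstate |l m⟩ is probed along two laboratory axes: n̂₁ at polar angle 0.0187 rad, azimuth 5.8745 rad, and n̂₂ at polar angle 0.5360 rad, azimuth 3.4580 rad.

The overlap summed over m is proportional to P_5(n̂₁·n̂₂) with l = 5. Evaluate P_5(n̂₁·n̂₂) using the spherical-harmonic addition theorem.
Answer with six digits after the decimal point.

Addition theorem: P_5(cos γ) = (4π/11) Σ_m Y*_{lm}(Ω₁) Y_{lm}(Ω₂), m = −5…5:
  term(m=-5) = 0.00000 - 0.00000j   from Y*(Ω₁)=-0.00000 - 0.00000j, Y(Ω₂)=0.00018 + 0.01612j
  term(m=-4) = -0.00000 - 0.00000j   from Y*(Ω₁)=-0.00000 - 0.00000j, Y(Ω₂)=0.02579 - 0.08187j
  term(m=-3) = 0.00000 + 0.00000j   from Y*(Ω₁)=0.00001 - 0.00002j, Y(Ω₂)=-0.15168 + 0.21175j
  term(m=-2) = 0.00007 - 0.00054j   from Y*(Ω₁)=0.00081 - 0.00086j, Y(Ω₂)=0.37311 - 0.27365j
  term(m=-1) = -0.01245 + 0.01103j   from Y*(Ω₁)=0.04391 - 0.01902j, Y(Ω₂)=-0.33043 + 0.10819j
  term(m=+0) = -0.21769 + 0.00000j   from Y*(Ω₁)=0.93315 + 0.00000j, Y(Ω₂)=-0.23328 + 0.00000j
  term(m=+1) = -0.01245 - 0.01103j   from Y*(Ω₁)=-0.04391 - 0.01902j, Y(Ω₂)=0.33043 + 0.10819j
  term(m=+2) = 0.00007 + 0.00054j   from Y*(Ω₁)=0.00081 + 0.00086j, Y(Ω₂)=0.37311 + 0.27365j
  term(m=+3) = 0.00000 - 0.00000j   from Y*(Ω₁)=-0.00001 - 0.00002j, Y(Ω₂)=0.15168 + 0.21175j
  term(m=+4) = -0.00000 + 0.00000j   from Y*(Ω₁)=-0.00000 + 0.00000j, Y(Ω₂)=0.02579 + 0.08187j
  term(m=+5) = 0.00000 + 0.00000j   from Y*(Ω₁)=0.00000 - 0.00000j, Y(Ω₂)=-0.00018 + 0.01612j
Σ over m = -0.24246 - 0.00000j; ×(4π/11) → -0.27698 - 0.00000j. Real part: -0.276983

-0.276983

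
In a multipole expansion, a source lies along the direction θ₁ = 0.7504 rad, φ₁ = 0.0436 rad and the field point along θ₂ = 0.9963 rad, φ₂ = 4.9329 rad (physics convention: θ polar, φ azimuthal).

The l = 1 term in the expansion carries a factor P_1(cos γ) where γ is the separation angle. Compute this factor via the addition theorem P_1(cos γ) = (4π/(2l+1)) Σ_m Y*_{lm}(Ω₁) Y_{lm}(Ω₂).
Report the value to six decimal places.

Summing Y*_{l m}(θ₁,φ₁)·Y_{l m}(θ₂,φ₂) over m ∈ [−1, 1]; prefactor 4π/(2·1+1) = 4.188790:
  [-1]  conj(Y_{1,-1})(Ω₁) = +0.235379+0.010269i ; Y_{1,-1}(Ω₂) = +0.063438+0.283008i ; Δ = +0.012026+0.067266i
  [+0]  conj(Y_{1,0})(Ω₁) = +0.357372-0.000000i ; Y_{1,0}(Ω₂) = +0.265512+0.000000i ; Δ = +0.094887+0.000000i
  [+1]  conj(Y_{1,1})(Ω₁) = -0.235379+0.010269i ; Y_{1,1}(Ω₂) = -0.063438+0.283008i ; Δ = +0.012026-0.067266i
Total Σ_m = +0.118938+0.000000i. Multiply by 4.188790: +0.498207+0.000000i. P_1(cos γ) = 0.498207

0.498207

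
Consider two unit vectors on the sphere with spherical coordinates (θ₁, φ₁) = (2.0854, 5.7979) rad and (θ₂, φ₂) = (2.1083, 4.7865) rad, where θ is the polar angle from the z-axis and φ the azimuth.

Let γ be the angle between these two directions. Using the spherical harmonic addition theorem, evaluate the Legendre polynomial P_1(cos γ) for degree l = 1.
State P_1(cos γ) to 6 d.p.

0.648805

Addition theorem: P_1(cos γ) = (4π/3) Σ_m Y*_{lm}(Ω₁) Y_{lm}(Ω₂), m = −1…1:
  term(m=-1) = (0.047365, 0.075650)   from Y*(Ω₁)=(0.266025, -0.140287), Y(Ω₂)=(0.021974, 0.295961)
  term(m=+0) = (0.060160, 0.000000)   from Y*(Ω₁)=(-0.240485, -0.000000), Y(Ω₂)=(-0.250161, 0.000000)
  term(m=+1) = (0.047365, -0.075650)   from Y*(Ω₁)=(-0.266025, -0.140287), Y(Ω₂)=(-0.021974, 0.295961)
Total Σ_m = (0.154891, 0.000000). Multiply by 4.188790: (0.648805, 0.000000). P_1(cos γ) = 0.648805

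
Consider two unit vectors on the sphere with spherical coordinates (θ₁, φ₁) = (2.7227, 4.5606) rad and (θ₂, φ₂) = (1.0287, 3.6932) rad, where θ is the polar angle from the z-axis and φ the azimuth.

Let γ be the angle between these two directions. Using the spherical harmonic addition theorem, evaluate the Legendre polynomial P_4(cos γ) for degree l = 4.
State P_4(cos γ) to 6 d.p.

Summing Y*_{l m}(θ₁,φ₁)·Y_{l m}(θ₂,φ₂) over m ∈ [−4, 4]; prefactor 4π/(2·4+1) = 1.396263:
  m=-4: +0.009948-0.006911i × -0.141473-0.191756i = -0.002733-0.000930i  (running Σ = -0.002733-0.000930i)
  m=-3: -0.033841-0.069107i × +0.034069+0.404508i = +0.026801-0.016043i  (running Σ = +0.024069-0.016973i)
  m=-2: -0.255721+0.080107i × +0.095520-0.189175i = -0.009272+0.056028i  (running Σ = +0.014797+0.039055i)
  m=-1: +0.075539+0.493833i × +0.202418-0.124551i = +0.076798+0.090552i  (running Σ = +0.091595+0.129607i)
  m=0: +0.247562-0.000000i × -0.265063+0.000000i = -0.065620+0.000000i  (running Σ = +0.025975+0.129607i)
  m=1: -0.075539+0.493833i × -0.202418-0.124551i = +0.076798-0.090552i  (running Σ = +0.102773+0.039055i)
  m=2: -0.255721-0.080107i × +0.095520+0.189175i = -0.009272-0.056028i  (running Σ = +0.093501-0.016973i)
  m=3: +0.033841-0.069107i × -0.034069+0.404508i = +0.026801+0.016043i  (running Σ = +0.120303-0.000930i)
  m=4: +0.009948+0.006911i × -0.141473+0.191756i = -0.002733+0.000930i  (running Σ = +0.117570+0.000000i)
Accumulated sum +0.117570+0.000000i; after 4π/(2l+1) scaling, +0.164159+0.000000i ⇒ P_4 = 0.164159

0.164159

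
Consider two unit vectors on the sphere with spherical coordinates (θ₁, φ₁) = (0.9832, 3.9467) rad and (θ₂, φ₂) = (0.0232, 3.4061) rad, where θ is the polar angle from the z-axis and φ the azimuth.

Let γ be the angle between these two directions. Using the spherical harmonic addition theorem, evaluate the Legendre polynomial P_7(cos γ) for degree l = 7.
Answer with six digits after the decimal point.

Addition theorem: P_7(cos γ) = (4π/15) Σ_m Y*_{lm}(Ω₁) Y_{lm}(Ω₂), m = −7…7:
  m=-7: -0.11033 + 0.08342j × 0.00000 + 0.00000j = -0.00000 - 0.00000j  (running Σ = -0.00000 - 0.00000j)
  m=-6: 0.04067 - 0.34231j × -0.00000 - 0.00000j = -0.00000 - 0.00000j  (running Σ = -0.00000 - 0.00000j)
  m=-5: 0.27829 + 0.33935j × -0.00000 + 0.00000j = -0.00000 + 0.00000j  (running Σ = -0.00000 + 0.00000j)
  m=-4: -0.19364 - 0.01530j × 0.00000 - 0.00000j = -0.00000 + 0.00000j  (running Σ = -0.00000 + 0.00000j)
  m=-3: -0.18013 + 0.16000j × -0.00008 + 0.00008j = 0.00000 - 0.00003j  (running Σ = 0.00000 - 0.00003j)
  m=-2: 0.01255 - 0.31814j × 0.00348 - 0.00204j = -0.00060 - 0.00113j  (running Σ = -0.00060 - 0.00116j)
  m=-1: -0.08067 - 0.08391j × -0.09120 + 0.02470j = 0.00943 + 0.00566j  (running Σ = 0.00883 + 0.00450j)
  m=0: 0.33337 + 0.00000j × 1.08433 + 0.00000j = 0.36148 + 0.00000j  (running Σ = 0.37031 + 0.00450j)
  m=1: 0.08067 - 0.08391j × 0.09120 + 0.02470j = 0.00943 - 0.00566j  (running Σ = 0.37974 - 0.00116j)
  m=2: 0.01255 + 0.31814j × 0.00348 + 0.00204j = -0.00060 + 0.00113j  (running Σ = 0.37914 - 0.00003j)
  m=3: 0.18013 + 0.16000j × 0.00008 + 0.00008j = 0.00000 + 0.00003j  (running Σ = 0.37914 + 0.00000j)
  m=4: -0.19364 + 0.01530j × 0.00000 + 0.00000j = -0.00000 - 0.00000j  (running Σ = 0.37914 + 0.00000j)
  m=5: -0.27829 + 0.33935j × 0.00000 + 0.00000j = -0.00000 - 0.00000j  (running Σ = 0.37914 - 0.00000j)
  m=6: 0.04067 + 0.34231j × -0.00000 + 0.00000j = -0.00000 + 0.00000j  (running Σ = 0.37914 - 0.00000j)
  m=7: 0.11033 + 0.08342j × -0.00000 + 0.00000j = -0.00000 + 0.00000j  (running Σ = 0.37914 + 0.00000j)
Accumulated sum 0.37914 + 0.00000j; after 4π/(2l+1) scaling, 0.31763 + 0.00000j ⇒ P_7 = 0.317627

0.317627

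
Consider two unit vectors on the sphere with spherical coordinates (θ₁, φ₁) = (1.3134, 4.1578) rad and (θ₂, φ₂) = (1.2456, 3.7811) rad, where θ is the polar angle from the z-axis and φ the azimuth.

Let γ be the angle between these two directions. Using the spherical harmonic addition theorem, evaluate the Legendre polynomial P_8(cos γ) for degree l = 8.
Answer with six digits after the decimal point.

-0.301475

Term-by-term m-sum for l=8 (normalisation 4π/17 = 0.739198):
  [-8]  conj(Y_{8,-8})(Ω₁) = -0.10732 + 0.37937j ; Y_{8,-8}(Ω₂) = 0.13161 + 0.30813j ; Δ = -0.13102 + 0.01686j
  [-7]  conj(Y_{8,-7})(Ω₁) = -0.28008 - 0.30641j ; Y_{8,-7}(Ω₂) = 0.10559 - 0.43938j ; Δ = -0.16420 + 0.09071j
  [-6]  conj(Y_{8,-6})(Ω₁) = -0.00846 + 0.00159j ; Y_{8,-6}(Ω₂) = -0.11113 + 0.09274j ; Δ = 0.00079 - 0.00096j
  [-5]  conj(Y_{8,-5})(Ω₁) = 0.12794 - 0.33119j ; Y_{8,-5}(Ω₂) = -0.29109 + 0.01630j ; Δ = -0.03184 + 0.09849j
  [-4]  conj(Y_{8,-4})(Ω₁) = 0.07352 + 0.09720j ; Y_{8,-4}(Ω₂) = 0.22231 + 0.14679j ; Δ = 0.00208 + 0.03240j
  [-3]  conj(Y_{8,-3})(Ω₁) = 0.29611 - 0.02761j ; Y_{8,-3}(Ω₂) = 0.06088 + 0.16796j ; Δ = 0.02266 + 0.04805j
  [-2]  conj(Y_{8,-2})(Ω₁) = -0.07751 + 0.15580j ; Y_{8,-2}(Ω₂) = 0.08586 - 0.28587j ; Δ = 0.03789 + 0.03553j
  [-1]  conj(Y_{8,-1})(Ω₁) = 0.14054 + 0.22688j ; Y_{8,-1}(Ω₂) = 0.10058 - 0.07481j ; Δ = 0.03111 + 0.01231j
  [+0]  conj(Y_{8,0})(Ω₁) = -0.18814 + 0.00000j ; Y_{8,0}(Ω₂) = -0.30428 + 0.00000j ; Δ = 0.05725 + 0.00000j
  [+1]  conj(Y_{8,1})(Ω₁) = -0.14054 + 0.22688j ; Y_{8,1}(Ω₂) = -0.10058 - 0.07481j ; Δ = 0.03111 - 0.01231j
  [+2]  conj(Y_{8,2})(Ω₁) = -0.07751 - 0.15580j ; Y_{8,2}(Ω₂) = 0.08586 + 0.28587j ; Δ = 0.03789 - 0.03553j
  [+3]  conj(Y_{8,3})(Ω₁) = -0.29611 - 0.02761j ; Y_{8,3}(Ω₂) = -0.06088 + 0.16796j ; Δ = 0.02266 - 0.04805j
  [+4]  conj(Y_{8,4})(Ω₁) = 0.07352 - 0.09720j ; Y_{8,4}(Ω₂) = 0.22231 - 0.14679j ; Δ = 0.00208 - 0.03240j
  [+5]  conj(Y_{8,5})(Ω₁) = -0.12794 - 0.33119j ; Y_{8,5}(Ω₂) = 0.29109 + 0.01630j ; Δ = -0.03184 - 0.09849j
  [+6]  conj(Y_{8,6})(Ω₁) = -0.00846 - 0.00159j ; Y_{8,6}(Ω₂) = -0.11113 - 0.09274j ; Δ = 0.00079 + 0.00096j
  [+7]  conj(Y_{8,7})(Ω₁) = 0.28008 - 0.30641j ; Y_{8,7}(Ω₂) = -0.10559 - 0.43938j ; Δ = -0.16420 - 0.09071j
  [+8]  conj(Y_{8,8})(Ω₁) = -0.10732 - 0.37937j ; Y_{8,8}(Ω₂) = 0.13161 - 0.30813j ; Δ = -0.13102 - 0.01686j
Σ over m = -0.40784 - 0.00000j; ×(4π/17) → -0.30147 - 0.00000j. Real part: -0.301475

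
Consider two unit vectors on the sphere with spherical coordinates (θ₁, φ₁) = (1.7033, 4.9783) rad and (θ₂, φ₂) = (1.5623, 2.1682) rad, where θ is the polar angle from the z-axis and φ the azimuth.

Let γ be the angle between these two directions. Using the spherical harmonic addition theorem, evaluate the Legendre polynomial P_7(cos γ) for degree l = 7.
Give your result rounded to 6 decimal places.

0.120826

Expand P_7 via completeness: Σ_{m} conj(Y_{7,m}) at Ω₁ times Y_{7,m} at Ω₂ —
  [-7]  conj(Y_{7,-7})(Ω₁) = -0.45044 - 0.13470j ; Y_{7,-7}(Ω₂) = -0.43119 - 0.25297j ; Δ = 0.16015 + 0.17203j
  [-6]  conj(Y_{7,-6})(Ω₁) = -0.00578 + 0.23440j ; Y_{7,-6}(Ω₂) = 0.01436 - 0.00681j ; Δ = 0.00151 + 0.00341j
  [-5]  conj(Y_{7,-5})(Ω₁) = -0.26359 + 0.06485j ; Y_{7,-5}(Ω₂) = 0.05643 - 0.36215j ; Δ = 0.00861 + 0.09912j
  [-4]  conj(Y_{7,-4})(Ω₁) = 0.12607 + 0.22689j ; Y_{7,-4}(Ω₂) = 0.01365 + 0.01277j ; Δ = -0.00118 + 0.00471j
  [-3]  conj(Y_{7,-3})(Ω₁) = -0.14588 + 0.14233j ; Y_{7,-3}(Ω₂) = 0.32325 - 0.07276j ; Δ = -0.03680 + 0.05662j
  [-2]  conj(Y_{7,-2})(Ω₁) = 0.22973 + 0.13516j ; Y_{7,-2}(Ω₂) = -0.00732 + 0.01854j ; Δ = -0.00419 + 0.00327j
  [-1]  conj(Y_{7,-1})(Ω₁) = -0.04646 + 0.17057j ; Y_{7,-1}(Ω₂) = 0.17929 + 0.26353j ; Δ = -0.05328 + 0.01834j
  [+0]  conj(Y_{7,0})(Ω₁) = 0.26803 + 0.00000j ; Y_{7,0}(Ω₂) = -0.02029 + 0.00000j ; Δ = -0.00544 + 0.00000j
  [+1]  conj(Y_{7,1})(Ω₁) = 0.04646 + 0.17057j ; Y_{7,1}(Ω₂) = -0.17929 + 0.26353j ; Δ = -0.05328 - 0.01834j
  [+2]  conj(Y_{7,2})(Ω₁) = 0.22973 - 0.13516j ; Y_{7,2}(Ω₂) = -0.00732 - 0.01854j ; Δ = -0.00419 - 0.00327j
  [+3]  conj(Y_{7,3})(Ω₁) = 0.14588 + 0.14233j ; Y_{7,3}(Ω₂) = -0.32325 - 0.07276j ; Δ = -0.03680 - 0.05662j
  [+4]  conj(Y_{7,4})(Ω₁) = 0.12607 - 0.22689j ; Y_{7,4}(Ω₂) = 0.01365 - 0.01277j ; Δ = -0.00118 - 0.00471j
  [+5]  conj(Y_{7,5})(Ω₁) = 0.26359 + 0.06485j ; Y_{7,5}(Ω₂) = -0.05643 - 0.36215j ; Δ = 0.00861 - 0.09912j
  [+6]  conj(Y_{7,6})(Ω₁) = -0.00578 - 0.23440j ; Y_{7,6}(Ω₂) = 0.01436 + 0.00681j ; Δ = 0.00151 - 0.00341j
  [+7]  conj(Y_{7,7})(Ω₁) = 0.45044 - 0.13470j ; Y_{7,7}(Ω₂) = 0.43119 - 0.25297j ; Δ = 0.16015 - 0.17203j
Accumulated sum 0.14423 - 0.00000j; after 4π/(2l+1) scaling, 0.12083 - 0.00000j ⇒ P_7 = 0.120826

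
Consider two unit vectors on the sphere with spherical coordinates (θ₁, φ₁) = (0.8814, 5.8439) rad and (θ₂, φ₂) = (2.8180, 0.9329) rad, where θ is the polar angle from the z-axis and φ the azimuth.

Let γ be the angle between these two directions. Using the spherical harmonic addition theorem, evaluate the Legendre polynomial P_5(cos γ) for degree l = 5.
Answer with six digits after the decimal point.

0.039667

Expand P_5 via completeness: Σ_{m} conj(Y_{5,m}) at Ω₁ times Y_{5,m} at Ω₂ —
  [-5]  conj(Y_{5,-5})(Ω₁) = (-0.074352, -0.102918) ; Y_{5,-5}(Ω₂) = (-0.000072, 0.001507) ; Δ = (0.000160, -0.000105)
  [-4]  conj(Y_{5,-4})(Ω₁) = (-0.061318, -0.325237) ; Y_{5,-4}(Ω₂) = (0.011820, -0.007915) ; Δ = (-0.003299, -0.003359)
  [-3]  conj(Y_{5,-3})(Ω₁) = (0.105057, -0.406447) ; Y_{5,-3}(Ω₂) = (-0.074265, -0.026512) ; Δ = (-0.018578, 0.027399)
  [-2]  conj(Y_{5,-2})(Ω₁) = (0.087570, -0.105623) ; Y_{5,-2}(Ω₂) = (0.080142, 0.263737) ; Δ = (0.034875, 0.014631)
  [-1]  conj(Y_{5,-1})(Ω₁) = (-0.274385, 0.128936) ; Y_{5,-1}(Ω₂) = (0.326504, -0.440461) ; Δ = (-0.032797, 0.162954)
  [+0]  conj(Y_{5,0})(Ω₁) = (-0.223804, -0.000000) ; Y_{5,0}(Ω₂) = (-0.330645, 0.000000) ; Δ = (0.074000, 0.000000)
  [+1]  conj(Y_{5,1})(Ω₁) = (0.274385, 0.128936) ; Y_{5,1}(Ω₂) = (-0.326504, -0.440461) ; Δ = (-0.032797, -0.162954)
  [+2]  conj(Y_{5,2})(Ω₁) = (0.087570, 0.105623) ; Y_{5,2}(Ω₂) = (0.080142, -0.263737) ; Δ = (0.034875, -0.014631)
  [+3]  conj(Y_{5,3})(Ω₁) = (-0.105057, -0.406447) ; Y_{5,3}(Ω₂) = (0.074265, -0.026512) ; Δ = (-0.018578, -0.027399)
  [+4]  conj(Y_{5,4})(Ω₁) = (-0.061318, 0.325237) ; Y_{5,4}(Ω₂) = (0.011820, 0.007915) ; Δ = (-0.003299, 0.003359)
  [+5]  conj(Y_{5,5})(Ω₁) = (0.074352, -0.102918) ; Y_{5,5}(Ω₂) = (0.000072, 0.001507) ; Δ = (0.000160, 0.000105)
Total Σ_m = (0.034723, 0.000000). Multiply by 1.142397: (0.039667, 0.000000). P_5(cos γ) = 0.039667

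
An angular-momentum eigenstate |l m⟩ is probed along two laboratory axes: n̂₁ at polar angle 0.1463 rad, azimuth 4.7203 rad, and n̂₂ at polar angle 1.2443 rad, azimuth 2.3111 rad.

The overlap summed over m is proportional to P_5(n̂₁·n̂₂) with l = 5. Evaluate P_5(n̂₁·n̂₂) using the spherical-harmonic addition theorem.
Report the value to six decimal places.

0.319505

Addition theorem: P_5(cos γ) = (4π/11) Σ_m Y*_{lm}(Ω₁) Y_{lm}(Ω₂), m = −5…5:
  term(m=-5) = +0.000009-0.000005i   from Y*(Ω₁)=+0.000001-0.000031i, Y(Ω₂)=+0.187923+0.299792i
  term(m=-4) = -0.000243-0.000052i   from Y*(Ω₁)=+0.000655+0.000021i, Y(Ω₂)=-0.372724-0.067970i
  term(m=-3) = -0.000107-0.000148i   from Y*(Ω₁)=-0.000199+0.008367i, Y(Ω₂)=-0.017365+0.013204i
  term(m=-2) = -0.002461+0.023131i   from Y*(Ω₁)=-0.068983-0.001092i, Y(Ω₂)=+0.030367-0.335789i
  term(m=-1) = +0.017016-0.015302i   from Y*(Ω₁)=+0.002739-0.346171i, Y(Ω₂)=+0.044589+0.048803i
  term(m=+0) = +0.251250+0.000000i   from Y*(Ω₁)=+0.791206-0.000000i, Y(Ω₂)=+0.317553+0.000000i
  term(m=+1) = +0.017016+0.015302i   from Y*(Ω₁)=-0.002739-0.346171i, Y(Ω₂)=-0.044589+0.048803i
  term(m=+2) = -0.002461-0.023131i   from Y*(Ω₁)=-0.068983+0.001092i, Y(Ω₂)=+0.030367+0.335789i
  term(m=+3) = -0.000107+0.000148i   from Y*(Ω₁)=+0.000199+0.008367i, Y(Ω₂)=+0.017365+0.013204i
  term(m=+4) = -0.000243+0.000052i   from Y*(Ω₁)=+0.000655-0.000021i, Y(Ω₂)=-0.372724+0.067970i
  term(m=+5) = +0.000009+0.000005i   from Y*(Ω₁)=-0.000001-0.000031i, Y(Ω₂)=-0.187923+0.299792i
Σ over m = +0.279679-0.000000i; ×(4π/11) → +0.319505-0.000000i. Real part: 0.319505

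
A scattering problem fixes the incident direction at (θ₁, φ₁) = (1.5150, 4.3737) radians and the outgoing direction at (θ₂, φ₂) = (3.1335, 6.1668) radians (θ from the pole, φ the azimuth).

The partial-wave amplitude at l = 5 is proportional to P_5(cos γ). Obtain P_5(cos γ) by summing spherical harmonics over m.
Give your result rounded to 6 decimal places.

-0.106238

Summing Y*_{l m}(θ₁,φ₁)·Y_{l m}(θ₂,φ₂) over m ∈ [−5, 5]; prefactor 4π/(2·5+1) = 1.142397:
  [-5]  conj(Y_{5,-5})(Ω₁) = -0.45707 + 0.05634j ; Y_{5,-5}(Ω₂) = 0.00000 + 0.00000j ; Δ = -0.00000 - 0.00000j
  [-4]  conj(Y_{5,-4})(Ω₁) = 0.01744 - 0.07945j ; Y_{5,-4}(Ω₂) = -0.00000 - 0.00000j ; Δ = -0.00000 + 0.00000j
  [-3]  conj(Y_{5,-3})(Ω₁) = -0.28450 - 0.17629j ; Y_{5,-3}(Ω₂) = 0.00000 + 0.00000j ; Δ = -0.00000 - 0.00000j
  [-2]  conj(Y_{5,-2})(Ω₁) = 0.07273 - 0.05850j ; Y_{5,-2}(Ω₂) = -0.00022 - 0.00005j ; Δ = -0.00002 + 0.00001j
  [-1]  conj(Y_{5,-1})(Ω₁) = -0.10164 - 0.28855j ; Y_{5,-1}(Ω₂) = 0.02059 + 0.00241j ; Δ = -0.00140 - 0.00619j
  [+0]  conj(Y_{5,0})(Ω₁) = 0.09641 + 0.00000j ; Y_{5,0}(Ω₂) = -0.93514 + 0.00000j ; Δ = -0.09016 + 0.00000j
  [+1]  conj(Y_{5,1})(Ω₁) = 0.10164 - 0.28855j ; Y_{5,1}(Ω₂) = -0.02059 + 0.00241j ; Δ = -0.00140 + 0.00619j
  [+2]  conj(Y_{5,2})(Ω₁) = 0.07273 + 0.05850j ; Y_{5,2}(Ω₂) = -0.00022 + 0.00005j ; Δ = -0.00002 - 0.00001j
  [+3]  conj(Y_{5,3})(Ω₁) = 0.28450 - 0.17629j ; Y_{5,3}(Ω₂) = -0.00000 + 0.00000j ; Δ = -0.00000 + 0.00000j
  [+4]  conj(Y_{5,4})(Ω₁) = 0.01744 + 0.07945j ; Y_{5,4}(Ω₂) = -0.00000 + 0.00000j ; Δ = -0.00000 - 0.00000j
  [+5]  conj(Y_{5,5})(Ω₁) = 0.45707 + 0.05634j ; Y_{5,5}(Ω₂) = -0.00000 + 0.00000j ; Δ = -0.00000 + 0.00000j
Total Σ_m = -0.09300 - 0.00000j. Multiply by 1.142397: -0.10624 - 0.00000j. P_5(cos γ) = -0.106238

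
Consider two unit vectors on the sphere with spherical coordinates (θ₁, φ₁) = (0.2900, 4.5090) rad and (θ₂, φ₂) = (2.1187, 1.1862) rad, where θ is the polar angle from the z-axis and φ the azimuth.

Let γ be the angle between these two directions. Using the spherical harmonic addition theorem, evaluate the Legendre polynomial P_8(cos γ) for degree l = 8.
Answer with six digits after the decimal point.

0.230891

Term-by-term m-sum for l=8 (normalisation 4π/17 = 0.739198):
  m=-8: (-0.000001, -0.000023) × (-0.144999, 0.009412) = (0.000000, 0.000003)  (running Σ = (0.000000, 0.000003))
  m=-7: (0.000306, 0.000045) × (0.154085, 0.319454) = (0.000033, 0.000105)  (running Σ = (0.000033, 0.000108))
  m=-6: (-0.000903, 0.002469) × (0.300403, -0.331130) = (0.000546, 0.001041)  (running Σ = (0.000579, 0.001148))
  m=-5: (-0.013650, -0.008442) × (-0.192811, -0.070859) = (0.002034, 0.002595)  (running Σ = (0.002613, 0.003743))
  m=-4: (0.049611, -0.052487) × (-0.007388, -0.227855) = (-0.012326, -0.010916)  (running Σ = (-0.009713, -0.007173))
  m=-3: (0.134666, 0.192610) × (-0.306213, 0.135649) = (-0.067364, -0.040712)  (running Σ = (-0.077076, -0.047885))
  m=-2: (-0.470947, 0.202887) × (-0.047725, -0.046203) = (0.031850, 0.012076)  (running Σ = (-0.045226, -0.035809))
  m=-1: (-0.119849, -0.581114) × (-0.129282, 0.319411) = (0.201109, 0.036847)  (running Σ = (0.155882, 0.001038))
  m=0: (-0.036963, -0.000000) × (-0.015935, 0.000000) = (0.000589, 0.000000)  (running Σ = (0.156471, 0.001038))
  m=1: (0.119849, -0.581114) × (0.129282, 0.319411) = (0.201109, -0.036847)  (running Σ = (0.357580, -0.035809))
  m=2: (-0.470947, -0.202887) × (-0.047725, 0.046203) = (0.031850, -0.012076)  (running Σ = (0.389430, -0.047885))
  m=3: (-0.134666, 0.192610) × (0.306213, 0.135649) = (-0.067364, 0.040712)  (running Σ = (0.322066, -0.007173))
  m=4: (0.049611, 0.052487) × (-0.007388, 0.227855) = (-0.012326, 0.010916)  (running Σ = (0.309741, 0.003743))
  m=5: (0.013650, -0.008442) × (0.192811, -0.070859) = (0.002034, -0.002595)  (running Σ = (0.311774, 0.001148))
  m=6: (-0.000903, -0.002469) × (0.300403, 0.331130) = (0.000546, -0.001041)  (running Σ = (0.312321, 0.000108))
  m=7: (-0.000306, 0.000045) × (-0.154085, 0.319454) = (0.000033, -0.000105)  (running Σ = (0.312353, 0.000003))
  m=8: (-0.000001, 0.000023) × (-0.144999, -0.009412) = (0.000000, -0.000003)  (running Σ = (0.312354, -0.000000))
Σ over m = (0.312354, -0.000000); ×(4π/17) → (0.230891, -0.000000). Real part: 0.230891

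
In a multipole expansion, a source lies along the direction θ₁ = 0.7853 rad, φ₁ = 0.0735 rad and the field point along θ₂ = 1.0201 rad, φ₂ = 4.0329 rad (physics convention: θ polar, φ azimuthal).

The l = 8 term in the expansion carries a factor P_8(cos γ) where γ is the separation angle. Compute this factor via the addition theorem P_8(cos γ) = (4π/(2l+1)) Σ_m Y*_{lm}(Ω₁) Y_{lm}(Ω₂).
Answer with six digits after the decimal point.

Addition theorem: P_8(cos γ) = (4π/17) Σ_m Y*_{lm}(Ω₁) Y_{lm}(Ω₂), m = −8…8:
  m=-8: Y*=(0.026783, 0.017855)  Y=(0.094889, -0.107423)  product (0.004459, -0.001183)
  m=-7: Y*=(0.112109, 0.063373)  Y=(-0.351716, -0.015497)  product (-0.038448, -0.024027)
  m=-6: Y*=(0.276477, 0.130498)  Y=(0.265851, 0.360474)  product (0.026461, 0.134356)
  m=-5: Y*=(0.426829, 0.164325)  Y=(0.053584, -0.204843)  product (0.056532, -0.078628)
  m=-4: Y*=(0.344187, 0.104211)  Y=(0.202589, -0.091356)  product (0.079249, -0.010332)
  m=-3: Y*=(-0.052987, -0.011877)  Y=(-0.301757, -0.152399)  product (0.014179, 0.011659)
  m=-2: Y*=(-0.378864, -0.056098)  Y=(-0.012315, -0.057269)  product (0.001453, 0.022388)
  m=-1: Y*=(-0.130062, -0.009577)  Y=(-0.217081, 0.268726)  product (0.030808, -0.032872)
  m=+0: Y*=(0.346893, -0.000000)  Y=(-0.007759, 0.000000)  product (-0.002692, 0.000000)
  m=+1: Y*=(0.130062, -0.009577)  Y=(0.217081, 0.268726)  product (0.030808, 0.032872)
  m=+2: Y*=(-0.378864, 0.056098)  Y=(-0.012315, 0.057269)  product (0.001453, -0.022388)
  m=+3: Y*=(0.052987, -0.011877)  Y=(0.301757, -0.152399)  product (0.014179, -0.011659)
  m=+4: Y*=(0.344187, -0.104211)  Y=(0.202589, 0.091356)  product (0.079249, 0.010332)
  m=+5: Y*=(-0.426829, 0.164325)  Y=(-0.053584, -0.204843)  product (0.056532, 0.078628)
  m=+6: Y*=(0.276477, -0.130498)  Y=(0.265851, -0.360474)  product (0.026461, -0.134356)
  m=+7: Y*=(-0.112109, 0.063373)  Y=(0.351716, -0.015497)  product (-0.038448, 0.024027)
  m=+8: Y*=(0.026783, -0.017855)  Y=(0.094889, 0.107423)  product (0.004459, 0.001183)
Accumulated sum (0.346694, 0.000000); after 4π/(2l+1) scaling, (0.256275, 0.000000) ⇒ P_8 = 0.256275

0.256275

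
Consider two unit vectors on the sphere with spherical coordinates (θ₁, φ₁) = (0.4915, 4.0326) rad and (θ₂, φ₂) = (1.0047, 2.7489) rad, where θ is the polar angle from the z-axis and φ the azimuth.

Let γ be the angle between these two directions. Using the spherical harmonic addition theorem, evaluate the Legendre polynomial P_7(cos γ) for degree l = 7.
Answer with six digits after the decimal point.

Addition theorem: P_7(cos γ) = (4π/15) Σ_m Y*_{lm}(Ω₁) Y_{lm}(Ω₂), m = −7…7:
  [-7]  conj(Y_{7,-7})(Ω₁) = -0.002605+0.000120i ; Y_{7,-7}(Ω₂) = +0.140933-0.058384i ; Δ = -0.000360+0.000169i
  [-6]  conj(Y_{7,-6})(Ω₁) = +0.010792-0.014689i ; Y_{7,-6}(Ω₂) = -0.256470+0.256489i ; Δ = +0.001000+0.006535i
  [-5]  conj(Y_{7,-5})(Ω₁) = +0.019908+0.075643i ; Y_{7,-5}(Ω₂) = +0.164737-0.397746i ; Δ = +0.033366+0.004543i
  [-4]  conj(Y_{7,-4})(Ω₁) = -0.207991-0.093492i ; Y_{7,-4}(Ω₂) = +0.000004+0.147716i ; Δ = +0.013809-0.030724i
  [-3]  conj(Y_{7,-3})(Ω₁) = +0.395257-0.200067i ; Y_{7,-3}(Ω₂) = +0.105703+0.255175i ; Δ = +0.092832+0.079712i
  [-2]  conj(Y_{7,-2})(Ω₁) = -0.102371+0.477439i ; Y_{7,-2}(Ω₂) = -0.203298-0.203292i ; Δ = +0.117871-0.076251i
  [-1]  conj(Y_{7,-1})(Ω₁) = -0.044148-0.054618i ; Y_{7,-1}(Ω₂) = -0.153665-0.063649i ; Δ = +0.003308+0.011203i
  [+0]  conj(Y_{7,0})(Ω₁) = -0.444429-0.000000i ; Y_{7,0}(Ω₂) = +0.310570+0.000000i ; Δ = -0.138026-0.000000i
  [+1]  conj(Y_{7,1})(Ω₁) = +0.044148-0.054618i ; Y_{7,1}(Ω₂) = +0.153665-0.063649i ; Δ = +0.003308-0.011203i
  [+2]  conj(Y_{7,2})(Ω₁) = -0.102371-0.477439i ; Y_{7,2}(Ω₂) = -0.203298+0.203292i ; Δ = +0.117871+0.076251i
  [+3]  conj(Y_{7,3})(Ω₁) = -0.395257-0.200067i ; Y_{7,3}(Ω₂) = -0.105703+0.255175i ; Δ = +0.092832-0.079712i
  [+4]  conj(Y_{7,4})(Ω₁) = -0.207991+0.093492i ; Y_{7,4}(Ω₂) = +0.000004-0.147716i ; Δ = +0.013809+0.030724i
  [+5]  conj(Y_{7,5})(Ω₁) = -0.019908+0.075643i ; Y_{7,5}(Ω₂) = -0.164737-0.397746i ; Δ = +0.033366-0.004543i
  [+6]  conj(Y_{7,6})(Ω₁) = +0.010792+0.014689i ; Y_{7,6}(Ω₂) = -0.256470-0.256489i ; Δ = +0.001000-0.006535i
  [+7]  conj(Y_{7,7})(Ω₁) = +0.002605+0.000120i ; Y_{7,7}(Ω₂) = -0.140933-0.058384i ; Δ = -0.000360-0.000169i
Σ over m = +0.385626+0.000000i; ×(4π/15) → +0.323061+0.000000i. Real part: 0.323061

0.323061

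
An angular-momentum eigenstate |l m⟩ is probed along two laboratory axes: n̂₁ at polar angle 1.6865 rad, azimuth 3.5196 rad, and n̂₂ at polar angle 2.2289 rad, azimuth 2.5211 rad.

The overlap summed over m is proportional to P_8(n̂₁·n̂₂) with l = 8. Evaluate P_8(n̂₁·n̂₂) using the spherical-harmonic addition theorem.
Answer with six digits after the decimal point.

-0.084085

Expand P_8 via completeness: Σ_{m} conj(Y_{8,m}) at Ω₁ times Y_{8,m} at Ω₂ —
  m=-8: -0.48513 + 0.05728j × 0.01969 - 0.07662j = -0.00516 + 0.03830j  (running Σ = -0.00516 + 0.03830j)
  m=-7: -0.19978 + 0.10799j × -0.08823 - 0.22818j = 0.04227 + 0.03606j  (running Σ = 0.03710 + 0.07436j)
  m=-6: 0.18575 - 0.22177j × -0.35571 - 0.23375j = -0.11791 + 0.03547j  (running Σ = -0.08081 + 0.10983j)
  m=-5: 0.07978 - 0.24134j × -0.40221 + 0.01575j = -0.02829 + 0.09833j  (running Σ = -0.10910 + 0.20815j)
  m=-4: 0.01286 + 0.21864j × -0.03872 + 0.03002j = -0.00706 - 0.00808j  (running Σ = -0.11616 + 0.20008j)
  m=-3: 0.11122 + 0.23824j × 0.09619 - 0.32153j = 0.08730 - 0.01285j  (running Σ = -0.02886 + 0.18723j)
  m=-2: -0.13551 - 0.12778j × -0.07719 - 0.22548j = -0.01835 + 0.04042j  (running Σ = -0.04721 + 0.22765j)
  m=-1: -0.24690 - 0.09804j × 0.19346 + 0.13826j = -0.03421 - 0.05310j  (running Σ = -0.08142 + 0.17454j)
  m=0: 0.17637 + 0.00000j × 0.27832 + 0.00000j = 0.04909 + 0.00000j  (running Σ = -0.03233 + 0.17454j)
  m=1: 0.24690 - 0.09804j × -0.19346 + 0.13826j = -0.03421 + 0.05310j  (running Σ = -0.06654 + 0.22765j)
  m=2: -0.13551 + 0.12778j × -0.07719 + 0.22548j = -0.01835 - 0.04042j  (running Σ = -0.08489 + 0.18723j)
  m=3: -0.11122 + 0.23824j × -0.09619 - 0.32153j = 0.08730 + 0.01285j  (running Σ = 0.00241 + 0.20008j)
  m=4: 0.01286 - 0.21864j × -0.03872 - 0.03002j = -0.00706 + 0.00808j  (running Σ = -0.00466 + 0.20815j)
  m=5: -0.07978 - 0.24134j × 0.40221 + 0.01575j = -0.02829 - 0.09833j  (running Σ = -0.03294 + 0.10983j)
  m=6: 0.18575 + 0.22177j × -0.35571 + 0.23375j = -0.11791 - 0.03547j  (running Σ = -0.15085 + 0.07436j)
  m=7: 0.19978 + 0.10799j × 0.08823 - 0.22818j = 0.04227 - 0.03606j  (running Σ = -0.10859 + 0.03830j)
  m=8: -0.48513 - 0.05728j × 0.01969 + 0.07662j = -0.00516 - 0.03830j  (running Σ = -0.11375 + 0.00000j)
Total Σ_m = -0.11375 + 0.00000j. Multiply by 0.739198: -0.08409 + 0.00000j. P_8(cos γ) = -0.084085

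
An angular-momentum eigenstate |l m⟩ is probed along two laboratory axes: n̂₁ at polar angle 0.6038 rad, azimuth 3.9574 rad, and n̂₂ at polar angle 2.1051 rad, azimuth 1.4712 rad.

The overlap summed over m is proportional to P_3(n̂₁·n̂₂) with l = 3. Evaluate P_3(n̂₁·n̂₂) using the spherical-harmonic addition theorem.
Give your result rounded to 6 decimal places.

Summing Y*_{l m}(θ₁,φ₁)·Y_{l m}(θ₂,φ₂) over m ∈ [−3, 3]; prefactor 4π/(2·3+1) = 1.795196:
  m=-3: Y*=0.05869 - 0.04885j  Y=-0.07829 + 0.25417j  product 0.00782 + 0.01874j
  m=-2: Y*=-0.01648 + 0.27070j  Y=0.37785 + 0.07628j  product -0.02688 + 0.10103j
  m=-1: Y*=-0.30030 - 0.31914j  Y=0.00820 - 0.08210j  product -0.02866 + 0.02204j
  m=+0: Y*=0.11924 + 0.00000j  Y=0.32370 + 0.00000j  product 0.03860 + 0.00000j
  m=+1: Y*=0.30030 - 0.31914j  Y=-0.00820 - 0.08210j  product -0.02866 - 0.02204j
  m=+2: Y*=-0.01648 - 0.27070j  Y=0.37785 - 0.07628j  product -0.02688 - 0.10103j
  m=+3: Y*=-0.05869 - 0.04885j  Y=0.07829 + 0.25417j  product 0.00782 - 0.01874j
Σ over m = -0.05684 + 0.00000j; ×(4π/7) → -0.10204 + 0.00000j. Real part: -0.102035

-0.102035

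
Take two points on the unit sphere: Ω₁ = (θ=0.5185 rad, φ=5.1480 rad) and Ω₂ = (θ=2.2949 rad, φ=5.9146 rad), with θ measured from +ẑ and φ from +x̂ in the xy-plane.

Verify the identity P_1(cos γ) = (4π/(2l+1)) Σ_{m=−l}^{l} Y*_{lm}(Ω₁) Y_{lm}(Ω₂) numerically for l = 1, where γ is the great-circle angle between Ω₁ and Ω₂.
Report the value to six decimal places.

-0.308002

Summing Y*_{l m}(θ₁,φ₁)·Y_{l m}(θ₂,φ₂) over m ∈ [−1, 1]; prefactor 4π/(2·1+1) = 4.188790:
  [-1]  conj(Y_{1,-1})(Ω₁) = +0.072248-0.155229i ; Y_{1,-1}(Ω₂) = +0.241425+0.093247i ; Δ = +0.031917-0.030739i
  [+0]  conj(Y_{1,0})(Ω₁) = +0.424382-0.000000i ; Y_{1,0}(Ω₂) = -0.323682+0.000000i ; Δ = -0.137365+0.000000i
  [+1]  conj(Y_{1,1})(Ω₁) = -0.072248-0.155229i ; Y_{1,1}(Ω₂) = -0.241425+0.093247i ; Δ = +0.031917+0.030739i
Accumulated sum -0.073530+0.000000i; after 4π/(2l+1) scaling, -0.308002+0.000000i ⇒ P_1 = -0.308002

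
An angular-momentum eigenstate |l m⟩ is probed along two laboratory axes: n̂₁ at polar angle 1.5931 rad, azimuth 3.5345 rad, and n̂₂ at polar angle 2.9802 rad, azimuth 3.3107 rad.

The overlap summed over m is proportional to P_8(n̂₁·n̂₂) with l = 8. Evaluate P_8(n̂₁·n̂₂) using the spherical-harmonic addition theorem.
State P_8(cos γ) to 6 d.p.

0.011396

Addition theorem: P_8(cos γ) = (4π/17) Σ_m Y*_{lm}(Ω₁) Y_{lm}(Ω₂), m = −8…8:
  m=-8: Y*=-0.51440 - 0.00086j  Y=0.00000 - 0.00000j  product -0.00000 + 0.00000j
  m=-7: Y*=-0.04243 + 0.01750j  Y=0.00000 - 0.00001j  product 0.00000 + 0.00000j
  m=-6: Y*=0.26412 - 0.26346j  Y=0.00005 - 0.00007j  product -0.00001 - 0.00003j
  m=-5: Y*=0.02079 - 0.05005j  Y=0.00066 - 0.00075j  product -0.00002 - 0.00005j
  m=-4: Y*=-0.00028 + 0.33359j  Y=0.00657 - 0.00528j  product 0.00176 + 0.00219j
  m=-3: Y*=0.02222 + 0.05373j  Y=0.04591 - 0.02552j  product 0.00239 + 0.00190j
  m=-2: Y*=-0.22414 - 0.22432j  Y=0.21720 - 0.07639j  product -0.06582 - 0.03160j
  m=-1: Y*=-0.05528 - 0.02291j  Y=0.61619 - 0.10521j  product -0.03647 - 0.00830j
  m=+0: Y*=0.31236 + 0.00000j  Y=0.67796 + 0.00000j  product 0.21177 + 0.00000j
  m=+1: Y*=0.05528 - 0.02291j  Y=-0.61619 - 0.10521j  product -0.03647 + 0.00830j
  m=+2: Y*=-0.22414 + 0.22432j  Y=0.21720 + 0.07639j  product -0.06582 + 0.03160j
  m=+3: Y*=-0.02222 + 0.05373j  Y=-0.04591 - 0.02552j  product 0.00239 - 0.00190j
  m=+4: Y*=-0.00028 - 0.33359j  Y=0.00657 + 0.00528j  product 0.00176 - 0.00219j
  m=+5: Y*=-0.02079 - 0.05005j  Y=-0.00066 - 0.00075j  product -0.00002 + 0.00005j
  m=+6: Y*=0.26412 + 0.26346j  Y=0.00005 + 0.00007j  product -0.00001 + 0.00003j
  m=+7: Y*=0.04243 + 0.01750j  Y=-0.00000 - 0.00001j  product 0.00000 - 0.00000j
  m=+8: Y*=-0.51440 + 0.00086j  Y=0.00000 + 0.00000j  product -0.00000 - 0.00000j
Total Σ_m = 0.01542 + 0.00000j. Multiply by 0.739198: 0.01140 + 0.00000j. P_8(cos γ) = 0.011396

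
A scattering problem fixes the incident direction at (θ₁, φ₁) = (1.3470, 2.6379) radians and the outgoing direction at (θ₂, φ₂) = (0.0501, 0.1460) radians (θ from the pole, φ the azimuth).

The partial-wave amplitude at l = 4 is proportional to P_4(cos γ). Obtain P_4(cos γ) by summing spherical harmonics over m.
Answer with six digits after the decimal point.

Summing Y*_{l m}(θ₁,φ₁)·Y_{l m}(θ₂,φ₂) over m ∈ [−4, 4]; prefactor 4π/(2·4+1) = 1.396263:
  [-4]  conj(Y_{4,-4})(Ω₁) = -0.17182 - 0.36123j ; Y_{4,-4}(Ω₂) = 0.00000 - 0.00000j ; Δ = -0.00000 - 0.00000j
  [-3]  conj(Y_{4,-3})(Ω₁) = -0.01537 + 0.25706j ; Y_{4,-3}(Ω₂) = 0.00014 - 0.00007j ; Δ = 0.00001 + 0.00004j
  [-2]  conj(Y_{4,-2})(Ω₁) = -0.11130 + 0.17618j ; Y_{4,-2}(Ω₂) = 0.00481 - 0.00144j ; Δ = -0.00028 + 0.00101j
  [-1]  conj(Y_{4,-1})(Ω₁) = 0.23807 - 0.13120j ; Y_{4,-1}(Ω₂) = 0.09323 - 0.01371j ; Δ = 0.02040 - 0.01550j
  [+0]  conj(Y_{4,0})(Ω₁) = 0.17003 + 0.00000j ; Y_{4,0}(Ω₂) = 0.83570 + 0.00000j ; Δ = 0.14209 + 0.00000j
  [+1]  conj(Y_{4,1})(Ω₁) = -0.23807 - 0.13120j ; Y_{4,1}(Ω₂) = -0.09323 - 0.01371j ; Δ = 0.02040 + 0.01550j
  [+2]  conj(Y_{4,2})(Ω₁) = -0.11130 - 0.17618j ; Y_{4,2}(Ω₂) = 0.00481 + 0.00144j ; Δ = -0.00028 - 0.00101j
  [+3]  conj(Y_{4,3})(Ω₁) = 0.01537 + 0.25706j ; Y_{4,3}(Ω₂) = -0.00014 - 0.00007j ; Δ = 0.00001 - 0.00004j
  [+4]  conj(Y_{4,4})(Ω₁) = -0.17182 + 0.36123j ; Y_{4,4}(Ω₂) = 0.00000 + 0.00000j ; Δ = -0.00000 + 0.00000j
Total Σ_m = 0.18235 + 0.00000j. Multiply by 1.396263: 0.25461 + 0.00000j. P_4(cos γ) = 0.254611

0.254611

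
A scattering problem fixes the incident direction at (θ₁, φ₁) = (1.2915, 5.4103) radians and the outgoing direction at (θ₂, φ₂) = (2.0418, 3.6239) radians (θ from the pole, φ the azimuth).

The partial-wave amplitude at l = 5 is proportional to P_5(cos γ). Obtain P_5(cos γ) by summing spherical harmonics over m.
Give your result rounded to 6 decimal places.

Summing Y*_{l m}(θ₁,φ₁)·Y_{l m}(θ₂,φ₂) over m ∈ [−5, 5]; prefactor 4π/(2·5+1) = 1.142397:
  term(m=-5) = (-0.087522, 0.046996)   from Y*(Ω₁)=(-0.129884, 0.358082), Y(Ω₂)=(0.194331, 0.173930)
  term(m=-4) = (-0.094390, -0.110177)   from Y*(Ω₁)=(-0.324516, 0.118439), Y(Ω₂)=(0.147329, 0.393281)
  term(m=-3) = (-0.012222, 0.016185)   from Y*(Ω₁)=(0.084122, 0.048494), Y(Ω₂)=(-0.025808, 0.207273)
  term(m=-2) = (0.070678, 0.032518)   from Y*(Ω₁)=(0.058018, 0.328189), Y(Ω₂)=(0.132997, -0.191845)
  term(m=-1) = (0.001069, -0.004881)   from Y*(Ω₁)=(0.011338, -0.013518), Y(Ω₂)=(0.250928, -0.131373)
  term(m=+0) = (-0.055975, 0.000000)   from Y*(Ω₁)=(0.323825, -0.000000), Y(Ω₂)=(-0.172855, 0.000000)
  term(m=+1) = (0.001069, 0.004881)   from Y*(Ω₁)=(-0.011338, -0.013518), Y(Ω₂)=(-0.250928, -0.131373)
  term(m=+2) = (0.070678, -0.032518)   from Y*(Ω₁)=(0.058018, -0.328189), Y(Ω₂)=(0.132997, 0.191845)
  term(m=+3) = (-0.012222, -0.016185)   from Y*(Ω₁)=(-0.084122, 0.048494), Y(Ω₂)=(0.025808, 0.207273)
  term(m=+4) = (-0.094390, 0.110177)   from Y*(Ω₁)=(-0.324516, -0.118439), Y(Ω₂)=(0.147329, -0.393281)
  term(m=+5) = (-0.087522, -0.046996)   from Y*(Ω₁)=(0.129884, 0.358082), Y(Ω₂)=(-0.194331, 0.173930)
Total Σ_m = (-0.300750, 0.000000). Multiply by 1.142397: (-0.343576, 0.000000). P_5(cos γ) = -0.343576

-0.343576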